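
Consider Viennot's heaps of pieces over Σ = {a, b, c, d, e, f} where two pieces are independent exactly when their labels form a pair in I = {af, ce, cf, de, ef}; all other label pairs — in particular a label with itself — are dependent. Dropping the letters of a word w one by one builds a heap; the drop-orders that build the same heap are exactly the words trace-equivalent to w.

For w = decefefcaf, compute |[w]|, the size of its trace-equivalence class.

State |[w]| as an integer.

1301

drop 0:d onto floor
drop 1:e onto floor
drop 2:c onto {0:d}
drop 3:e onto {1:e}
drop 4:f onto {0:d}
drop 5:e onto {3:e}
drop 6:f onto {4:f}
drop 7:c onto {2:c}
drop 8:a onto {5:e, 7:c}
drop 9:f onto {6:f}
ground layer = {0:d, 1:e}
drop-orders for the pieces not yet dropped (sum over which currently-grounded one goes next):
  1 to go: {8} 1  {9} 1
  2 to go: {5,8} 1  {6,9} 1  {7,8} 1  {8,9} 2
  3 to go: {2,7,8} 1  {3,5,8} 1  {4,6,9} 1  {5,7,8} 2  {5,8,9} 3  {6,8,9} 3  {7,8,9} 3
  4 to go: {1,3,5,8} 1  {2,5,7,8} 3  {2,7,8,9} 4  {3,5,7,8} 3  {3,5,8,9} 4  {4,6,8,9} 4  {5,6,8,9} 6  {5,7,8,9} 8  {6,7,8,9} 6
  5 to go: {1,3,5,7,8} 4  {1,3,5,8,9} 5  {2,3,5,7,8} 6  {2,5,7,8,9} 15  {2,6,7,8,9} 10  {3,5,6,8,9} 10  {3,5,7,8,9} 15  {4,5,6,8,9} 10  {4,6,7,8,9} 10  {5,6,7,8,9} 20
  6 to go: {1,2,3,5,7,8} 10  {1,3,5,6,8,9} 15  {1,3,5,7,8,9} 24  {2,3,5,7,8,9} 36  {2,4,6,7,8,9} 20  {2,5,6,7,8,9} 45  {3,4,5,6,8,9} 20  {3,5,6,7,8,9} 45  {4,5,6,7,8,9} 40
  7 to go: {0,2,4,6,7,8,9} 20  {1,2,3,5,7,8,9} 70  {1,3,4,5,6,8,9} 35  {1,3,5,6,7,8,9} 84  {2,3,5,6,7,8,9} 126  {2,4,5,6,7,8,9} 105  {3,4,5,6,7,8,9} 105
  8 to go: {0,2,4,5,6,7,8,9} 125  {1,2,3,5,6,7,8,9} 280  {1,3,4,5,6,7,8,9} 224  {2,3,4,5,6,7,8,9} 336
  if 0:d drops first: 840 orders
  if 1:e drops first: 461 orders
heap linearizations: 1301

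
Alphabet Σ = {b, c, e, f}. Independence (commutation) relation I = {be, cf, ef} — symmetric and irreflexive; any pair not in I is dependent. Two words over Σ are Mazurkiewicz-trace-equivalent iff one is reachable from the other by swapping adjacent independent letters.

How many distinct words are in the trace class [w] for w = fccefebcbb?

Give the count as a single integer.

#0=f has no predecessor
#1=c has no predecessor
#2=c depends on [1:c]
#3=e depends on [2:c]
#4=f depends on [0:f]
#5=e depends on [3:e]
#6=b depends on [2:c, 4:f]
#7=c depends on [5:e, 6:b]
#8=b depends on [7:c]
#9=b depends on [8:b]
sources: [0:f, 1:c]
N(rest) = Σ N(rest − s) over sources s of rest; N(one piece) = 1:
  size 1 → [9]=1
  size 2 → [8,9]=1
  size 3 → [7,8,9]=1
  size 4 → [5,7,8,9]=1  [6,7,8,9]=1
  size 5 → [3,5,7,8,9]=1  [4,6,7,8,9]=1  [5,6,7,8,9]=2
  size 6 → [0,4,6,7,8,9]=1  [3,5,6,7,8,9]=3  [4,5,6,7,8,9]=3
  size 7 → [0,4,5,6,7,8,9]=4  [2,3,5,6,7,8,9]=3  [3,4,5,6,7,8,9]=6
  size 8 → [0,3,4,5,6,7,8,9]=10  [1,2,3,5,6,7,8,9]=3  [2,3,4,5,6,7,8,9]=9
  first=0(f) contributes 12
  first=1(c) contributes 19
|[w]| = 31

31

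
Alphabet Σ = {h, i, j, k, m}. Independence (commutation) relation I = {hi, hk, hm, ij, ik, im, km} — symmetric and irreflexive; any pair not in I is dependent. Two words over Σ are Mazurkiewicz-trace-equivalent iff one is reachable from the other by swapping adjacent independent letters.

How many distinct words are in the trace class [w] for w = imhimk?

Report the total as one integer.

180

piece 0:i — minimal
piece 1:m — minimal
piece 2:h — minimal
piece 3:i rests on {0:i}
piece 4:m rests on {1:m}
piece 5:k — minimal
minimal pieces: {0:i, 1:m, 2:h, 5:k}
ways to finish when only these pieces remain (= sum over removing one remaining piece with nothing left below it):
  1 left: {2}→1  {3}→1  {4}→1  {5}→1
  2 left: {0,3}→1  {1,4}→1  {2,3}→2  {2,4}→2  {2,5}→2  {3,4}→2  {3,5}→2  {4,5}→2
  3 left: {0,2,3}→3  {0,3,4}→3  {0,3,5}→3  {1,2,4}→3  {1,3,4}→3  {1,4,5}→3  {2,3,4}→6  {2,3,5}→6  {2,4,5}→6  {3,4,5}→6
  4 left: {0,1,3,4}→6  {0,2,3,4}→12  {0,2,3,5}→12  {0,3,4,5}→12  {1,2,3,4}→12  {1,2,4,5}→12  {1,3,4,5}→12  {2,3,4,5}→24
  placing 0:i first → 60 extensions
  placing 1:m first → 60 extensions
  placing 2:h first → 30 extensions
  placing 5:k first → 30 extensions
total linear extensions = 180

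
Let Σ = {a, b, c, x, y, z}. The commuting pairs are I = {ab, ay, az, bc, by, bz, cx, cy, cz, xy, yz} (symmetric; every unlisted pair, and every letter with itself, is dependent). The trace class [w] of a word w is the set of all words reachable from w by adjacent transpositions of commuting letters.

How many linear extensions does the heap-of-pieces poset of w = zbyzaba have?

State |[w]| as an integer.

#0=z has no predecessor
#1=b has no predecessor
#2=y has no predecessor
#3=z depends on [0:z]
#4=a has no predecessor
#5=b depends on [1:b]
#6=a depends on [4:a]
sources: [0:z, 1:b, 2:y, 4:a]
N(rest) = Σ N(rest − s) over sources s of rest; N(one piece) = 1:
  size 1 → [2]=1  [3]=1  [5]=1  [6]=1
  size 2 → [0,3]=1  [1,5]=1  [2,3]=2  [2,5]=2  [2,6]=2  [3,5]=2  [3,6]=2  [4,6]=1  [5,6]=2
  size 3 → [0,2,3]=3  [0,3,5]=3  [0,3,6]=3  [1,2,5]=3  [1,3,5]=3  [1,5,6]=3  [2,3,5]=6  [2,3,6]=6  [2,4,6]=3  [2,5,6]=6  [3,4,6]=3  [3,5,6]=6  [4,5,6]=3
  size 4 → [0,1,3,5]=6  [0,2,3,5]=12  [0,2,3,6]=12  [0,3,4,6]=6  [0,3,5,6]=12  [1,2,3,5]=12  [1,2,5,6]=12  [1,3,5,6]=12  [1,4,5,6]=6  [2,3,4,6]=12  [2,3,5,6]=24  [2,4,5,6]=12  [3,4,5,6]=12
  size 5 → [0,1,2,3,5]=30  [0,1,3,5,6]=30  [0,2,3,4,6]=30  [0,2,3,5,6]=60  [0,3,4,5,6]=30  [1,2,3,5,6]=60  [1,2,4,5,6]=30  [1,3,4,5,6]=30  [2,3,4,5,6]=60
  first=0(z) contributes 180
  first=1(b) contributes 180
  first=2(y) contributes 90
  first=4(a) contributes 180
|[w]| = 630

630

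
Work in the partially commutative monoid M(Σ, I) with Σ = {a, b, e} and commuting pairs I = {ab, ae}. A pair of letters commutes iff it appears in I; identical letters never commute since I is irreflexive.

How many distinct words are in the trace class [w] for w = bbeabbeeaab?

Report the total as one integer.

165

piece 0:b — minimal
piece 1:b rests on {0:b}
piece 2:e rests on {1:b}
piece 3:a — minimal
piece 4:b rests on {2:e}
piece 5:b rests on {4:b}
piece 6:e rests on {5:b}
piece 7:e rests on {6:e}
piece 8:a rests on {3:a}
piece 9:a rests on {8:a}
piece 10:b rests on {7:e}
minimal pieces: {0:b, 3:a}
ways to finish when only these pieces remain (= sum over removing one remaining piece with nothing left below it):
  1 left: {9}→1  {10}→1
  2 left: {7,10}→1  {8,9}→1  {9,10}→2
  3 left: {3,8,9}→1  {6,7,10}→1  {7,9,10}→3  {8,9,10}→3
  4 left: {3,8,9,10}→4  {5,6,7,10}→1  {6,7,9,10}→4  {7,8,9,10}→6
  5 left: {3,7,8,9,10}→10  {4,5,6,7,10}→1  {5,6,7,9,10}→5  {6,7,8,9,10}→10
  6 left: {2,4,5,6,7,10}→1  {3,6,7,8,9,10}→20  {4,5,6,7,9,10}→6  {5,6,7,8,9,10}→15
  7 left: {1,2,4,5,6,7,10}→1  {2,4,5,6,7,9,10}→7  {3,5,6,7,8,9,10}→35  {4,5,6,7,8,9,10}→21
  8 left: {0,1,2,4,5,6,7,10}→1  {1,2,4,5,6,7,9,10}→8  {2,4,5,6,7,8,9,10}→28  {3,4,5,6,7,8,9,10}→56
  9 left: {0,1,2,4,5,6,7,9,10}→9  {1,2,4,5,6,7,8,9,10}→36  {2,3,4,5,6,7,8,9,10}→84
  placing 0:b first → 120 extensions
  placing 3:a first → 45 extensions
total linear extensions = 165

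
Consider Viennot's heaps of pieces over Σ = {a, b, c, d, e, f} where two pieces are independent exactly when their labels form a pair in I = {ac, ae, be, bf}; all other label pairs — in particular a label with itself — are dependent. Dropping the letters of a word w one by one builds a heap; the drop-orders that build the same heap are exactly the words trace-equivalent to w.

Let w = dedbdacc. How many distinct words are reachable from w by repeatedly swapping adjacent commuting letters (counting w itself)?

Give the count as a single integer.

3

#0=d has no predecessor
#1=e depends on [0:d]
#2=d depends on [1:e]
#3=b depends on [2:d]
#4=d depends on [3:b]
#5=a depends on [4:d]
#6=c depends on [4:d]
#7=c depends on [6:c]
sources: [0:d]
N(rest) = Σ N(rest − s) over sources s of rest; N(one piece) = 1:
  size 1 → [5]=1  [7]=1
  size 2 → [5,7]=2  [6,7]=1
  size 3 → [5,6,7]=3
  size 4 → [4,5,6,7]=3
  size 5 → [3,4,5,6,7]=3
  size 6 → [2,3,4,5,6,7]=3
  first=0(d) contributes 3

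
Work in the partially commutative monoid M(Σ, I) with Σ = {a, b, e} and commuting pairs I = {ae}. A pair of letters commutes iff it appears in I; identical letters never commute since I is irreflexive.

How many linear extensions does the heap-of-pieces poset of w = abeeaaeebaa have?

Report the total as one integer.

piece 0:a — minimal
piece 1:b rests on {0:a}
piece 2:e rests on {1:b}
piece 3:e rests on {2:e}
piece 4:a rests on {1:b}
piece 5:a rests on {4:a}
piece 6:e rests on {3:e}
piece 7:e rests on {6:e}
piece 8:b rests on {5:a, 7:e}
piece 9:a rests on {8:b}
piece 10:a rests on {9:a}
minimal pieces: {0:a}
ways to finish when only these pieces remain (= sum over removing one remaining piece with nothing left below it):
  1 left: {10}→1
  2 left: {9,10}→1
  3 left: {8,9,10}→1
  4 left: {5,8,9,10}→1  {7,8,9,10}→1
  5 left: {4,5,8,9,10}→1  {5,7,8,9,10}→2  {6,7,8,9,10}→1
  6 left: {3,6,7,8,9,10}→1  {4,5,7,8,9,10}→3  {5,6,7,8,9,10}→3
  7 left: {2,3,6,7,8,9,10}→1  {3,5,6,7,8,9,10}→4  {4,5,6,7,8,9,10}→6
  8 left: {2,3,5,6,7,8,9,10}→5  {3,4,5,6,7,8,9,10}→10
  9 left: {2,3,4,5,6,7,8,9,10}→15
  placing 0:a first → 15 extensions

15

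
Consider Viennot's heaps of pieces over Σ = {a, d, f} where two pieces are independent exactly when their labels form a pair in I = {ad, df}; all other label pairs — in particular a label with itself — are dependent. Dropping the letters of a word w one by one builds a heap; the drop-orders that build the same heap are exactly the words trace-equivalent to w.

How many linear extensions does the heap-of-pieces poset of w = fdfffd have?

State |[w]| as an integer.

15

piece 0:f — minimal
piece 1:d — minimal
piece 2:f rests on {0:f}
piece 3:f rests on {2:f}
piece 4:f rests on {3:f}
piece 5:d rests on {1:d}
minimal pieces: {0:f, 1:d}
ways to finish when only these pieces remain (= sum over removing one remaining piece with nothing left below it):
  1 left: {4}→1  {5}→1
  2 left: {1,5}→1  {3,4}→1  {4,5}→2
  3 left: {1,4,5}→3  {2,3,4}→1  {3,4,5}→3
  4 left: {0,2,3,4}→1  {1,3,4,5}→6  {2,3,4,5}→4
  placing 0:f first → 10 extensions
  placing 1:d first → 5 extensions
total linear extensions = 15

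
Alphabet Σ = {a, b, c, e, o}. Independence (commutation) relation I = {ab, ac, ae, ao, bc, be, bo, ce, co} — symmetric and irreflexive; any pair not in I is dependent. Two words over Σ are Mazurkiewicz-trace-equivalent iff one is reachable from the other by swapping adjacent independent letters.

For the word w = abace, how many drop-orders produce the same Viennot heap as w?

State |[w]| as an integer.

60

0(a) covers ∅
1(b) covers ∅
2(a) covers 0:a
3(c) covers ∅
4(e) covers ∅
floor of heap: 0:a, 1:b, 3:c, 4:e
completions by unplaced set U, small U first (add the entries for U minus each lowest piece of U):
  |U|=1: {1}:1  {2}:1  {3}:1  {4}:1
  |U|=2: {0,2}:1  {1,2}:2  {1,3}:2  {1,4}:2  {2,3}:2  {2,4}:2  {3,4}:2
  |U|=3: {0,1,2}:3  {0,2,3}:3  {0,2,4}:3  {1,2,3}:6  {1,2,4}:6  {1,3,4}:6  {2,3,4}:6
  start at 0(a): 24
  start at 1(b): 12
  start at 3(c): 12
  start at 4(e): 12
sum over floor = 60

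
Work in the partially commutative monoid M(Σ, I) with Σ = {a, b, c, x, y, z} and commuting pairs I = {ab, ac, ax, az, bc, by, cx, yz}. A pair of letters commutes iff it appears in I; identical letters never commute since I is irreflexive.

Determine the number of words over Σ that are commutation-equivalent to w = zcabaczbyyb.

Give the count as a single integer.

695

piece 0:z — minimal
piece 1:c rests on {0:z}
piece 2:a — minimal
piece 3:b rests on {0:z}
piece 4:a rests on {2:a}
piece 5:c rests on {1:c}
piece 6:z rests on {3:b, 5:c}
piece 7:b rests on {6:z}
piece 8:y rests on {4:a, 5:c}
piece 9:y rests on {8:y}
piece 10:b rests on {7:b}
minimal pieces: {0:z, 2:a}
ways to finish when only these pieces remain (= sum over removing one remaining piece with nothing left below it):
  1 left: {9}→1  {10}→1
  2 left: {7,10}→1  {8,9}→1  {9,10}→2
  3 left: {4,8,9}→1  {6,7,10}→1  {7,9,10}→3  {8,9,10}→3
  4 left: {2,4,8,9}→1  {3,6,7,10}→1  {4,8,9,10}→4  {6,7,9,10}→4  {7,8,9,10}→6
  5 left: {2,4,8,9,10}→5  {3,6,7,9,10}→5  {4,7,8,9,10}→10  {6,7,8,9,10}→10
  6 left: {2,4,7,8,9,10}→15  {3,6,7,8,9,10}→15  {4,6,7,8,9,10}→20  {5,6,7,8,9,10}→10
  7 left: {1,5,6,7,8,9,10}→10  {2,4,6,7,8,9,10}→35  {3,4,6,7,8,9,10}→35  {3,5,6,7,8,9,10}→25  {4,5,6,7,8,9,10}→30
  8 left: {1,3,5,6,7,8,9,10}→35  {1,4,5,6,7,8,9,10}→40  {2,3,4,6,7,8,9,10}→70  {2,4,5,6,7,8,9,10}→65  {3,4,5,6,7,8,9,10}→90
  9 left: {0,1,3,5,6,7,8,9,10}→35  {1,2,4,5,6,7,8,9,10}→105  {1,3,4,5,6,7,8,9,10}→165  {2,3,4,5,6,7,8,9,10}→225
  placing 0:z first → 495 extensions
  placing 2:a first → 200 extensions
total linear extensions = 695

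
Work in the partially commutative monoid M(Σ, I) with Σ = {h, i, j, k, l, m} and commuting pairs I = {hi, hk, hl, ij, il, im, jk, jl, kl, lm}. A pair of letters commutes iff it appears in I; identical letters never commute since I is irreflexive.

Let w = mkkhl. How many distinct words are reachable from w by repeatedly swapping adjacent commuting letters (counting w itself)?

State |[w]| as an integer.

0(m) covers ∅
1(k) covers 0:m
2(k) covers 1:k
3(h) covers 0:m
4(l) covers ∅
floor of heap: 0:m, 4:l
completions by unplaced set U, small U first (add the entries for U minus each lowest piece of U):
  |U|=1: {2}:1  {3}:1  {4}:1
  |U|=2: {1,2}:1  {2,3}:2  {2,4}:2  {3,4}:2
  |U|=3: {1,2,3}:3  {1,2,4}:3  {2,3,4}:6
  start at 0(m): 12
  start at 4(l): 3
sum over floor = 15

15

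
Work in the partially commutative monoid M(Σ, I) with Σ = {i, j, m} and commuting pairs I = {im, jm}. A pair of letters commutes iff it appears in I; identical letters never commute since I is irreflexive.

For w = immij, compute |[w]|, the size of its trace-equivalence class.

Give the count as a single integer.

#0=i has no predecessor
#1=m has no predecessor
#2=m depends on [1:m]
#3=i depends on [0:i]
#4=j depends on [3:i]
sources: [0:i, 1:m]
N(rest) = Σ N(rest − s) over sources s of rest; N(one piece) = 1:
  size 1 → [2]=1  [4]=1
  size 2 → [1,2]=1  [2,4]=2  [3,4]=1
  size 3 → [0,3,4]=1  [1,2,4]=3  [2,3,4]=3
  first=0(i) contributes 6
  first=1(m) contributes 4
|[w]| = 10

10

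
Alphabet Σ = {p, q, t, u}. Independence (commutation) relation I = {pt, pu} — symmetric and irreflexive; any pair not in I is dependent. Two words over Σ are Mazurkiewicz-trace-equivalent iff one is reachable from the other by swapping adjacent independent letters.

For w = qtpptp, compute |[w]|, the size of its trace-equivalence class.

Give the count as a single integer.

10

#0=q has no predecessor
#1=t depends on [0:q]
#2=p depends on [0:q]
#3=p depends on [2:p]
#4=t depends on [1:t]
#5=p depends on [3:p]
sources: [0:q]
N(rest) = Σ N(rest − s) over sources s of rest; N(one piece) = 1:
  size 1 → [4]=1  [5]=1
  size 2 → [1,4]=1  [3,5]=1  [4,5]=2
  size 3 → [1,4,5]=3  [2,3,5]=1  [3,4,5]=3
  size 4 → [1,3,4,5]=6  [2,3,4,5]=4
  first=0(q) contributes 10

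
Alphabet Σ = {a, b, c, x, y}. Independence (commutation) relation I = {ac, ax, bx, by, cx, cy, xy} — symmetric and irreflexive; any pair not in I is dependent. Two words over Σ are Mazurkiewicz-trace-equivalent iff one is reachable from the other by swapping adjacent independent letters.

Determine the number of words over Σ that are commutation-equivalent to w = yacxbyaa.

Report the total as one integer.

56

0(y) covers ∅
1(a) covers 0:y
2(c) covers ∅
3(x) covers ∅
4(b) covers 1:a, 2:c
5(y) covers 1:a
6(a) covers 4:b, 5:y
7(a) covers 6:a
floor of heap: 0:y, 2:c, 3:x
completions by unplaced set U, small U first (add the entries for U minus each lowest piece of U):
  |U|=1: {3}:1  {7}:1
  |U|=2: {3,7}:2  {6,7}:1
  |U|=3: {3,6,7}:3  {4,6,7}:1  {5,6,7}:1
  |U|=4: {2,4,6,7}:1  {3,4,6,7}:4  {3,5,6,7}:4  {4,5,6,7}:2
  |U|=5: {1,4,5,6,7}:2  {2,3,4,6,7}:5  {2,4,5,6,7}:3  {3,4,5,6,7}:10
  |U|=6: {0,1,4,5,6,7}:2  {1,2,4,5,6,7}:5  {1,3,4,5,6,7}:12  {2,3,4,5,6,7}:18
  start at 0(y): 35
  start at 2(c): 14
  start at 3(x): 7
sum over floor = 56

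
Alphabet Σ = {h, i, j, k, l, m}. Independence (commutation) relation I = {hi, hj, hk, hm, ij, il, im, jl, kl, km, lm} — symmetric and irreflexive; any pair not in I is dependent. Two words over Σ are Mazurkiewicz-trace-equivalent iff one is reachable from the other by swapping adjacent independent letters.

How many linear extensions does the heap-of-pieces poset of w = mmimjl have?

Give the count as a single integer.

30

#0=m has no predecessor
#1=m depends on [0:m]
#2=i has no predecessor
#3=m depends on [1:m]
#4=j depends on [3:m]
#5=l has no predecessor
sources: [0:m, 2:i, 5:l]
N(rest) = Σ N(rest − s) over sources s of rest; N(one piece) = 1:
  size 1 → [2]=1  [4]=1  [5]=1
  size 2 → [2,4]=2  [2,5]=2  [3,4]=1  [4,5]=2
  size 3 → [1,3,4]=1  [2,3,4]=3  [2,4,5]=6  [3,4,5]=3
  size 4 → [0,1,3,4]=1  [1,2,3,4]=4  [1,3,4,5]=4  [2,3,4,5]=12
  first=0(m) contributes 20
  first=2(i) contributes 5
  first=5(l) contributes 5
|[w]| = 30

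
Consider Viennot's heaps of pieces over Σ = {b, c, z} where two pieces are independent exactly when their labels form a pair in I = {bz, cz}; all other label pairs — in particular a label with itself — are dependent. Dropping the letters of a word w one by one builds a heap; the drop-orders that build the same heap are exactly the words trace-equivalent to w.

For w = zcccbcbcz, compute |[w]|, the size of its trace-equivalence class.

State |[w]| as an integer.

36

#0=z has no predecessor
#1=c has no predecessor
#2=c depends on [1:c]
#3=c depends on [2:c]
#4=b depends on [3:c]
#5=c depends on [4:b]
#6=b depends on [5:c]
#7=c depends on [6:b]
#8=z depends on [0:z]
sources: [0:z, 1:c]
N(rest) = Σ N(rest − s) over sources s of rest; N(one piece) = 1:
  size 1 → [7]=1  [8]=1
  size 2 → [0,8]=1  [6,7]=1  [7,8]=2
  size 3 → [0,7,8]=3  [5,6,7]=1  [6,7,8]=3
  size 4 → [0,6,7,8]=6  [4,5,6,7]=1  [5,6,7,8]=4
  size 5 → [0,5,6,7,8]=10  [3,4,5,6,7]=1  [4,5,6,7,8]=5
  size 6 → [0,4,5,6,7,8]=15  [2,3,4,5,6,7]=1  [3,4,5,6,7,8]=6
  size 7 → [0,3,4,5,6,7,8]=21  [1,2,3,4,5,6,7]=1  [2,3,4,5,6,7,8]=7
  first=0(z) contributes 8
  first=1(c) contributes 28
|[w]| = 36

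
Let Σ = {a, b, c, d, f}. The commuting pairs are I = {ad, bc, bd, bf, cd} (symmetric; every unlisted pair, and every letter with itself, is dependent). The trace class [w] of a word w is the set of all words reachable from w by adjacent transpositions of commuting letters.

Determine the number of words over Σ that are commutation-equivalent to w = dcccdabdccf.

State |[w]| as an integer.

444

drop 0:d onto floor
drop 1:c onto floor
drop 2:c onto {1:c}
drop 3:c onto {2:c}
drop 4:d onto {0:d}
drop 5:a onto {3:c}
drop 6:b onto {5:a}
drop 7:d onto {4:d}
drop 8:c onto {5:a}
drop 9:c onto {8:c}
drop 10:f onto {7:d, 9:c}
ground layer = {0:d, 1:c}
drop-orders for the pieces not yet dropped (sum over which currently-grounded one goes next):
  1 to go: {6} 1  {10} 1
  2 to go: {6,10} 2  {7,10} 1  {9,10} 1
  3 to go: {4,7,10} 1  {6,7,10} 3  {6,9,10} 3  {7,9,10} 2  {8,9,10} 1
  4 to go: {0,4,7,10} 1  {4,6,7,10} 4  {4,7,9,10} 3  {6,7,9,10} 8  {6,8,9,10} 4  {7,8,9,10} 3
  5 to go: {0,4,6,7,10} 5  {0,4,7,9,10} 4  {4,6,7,9,10} 15  {4,7,8,9,10} 6  {5,6,8,9,10} 4  {6,7,8,9,10} 15
  6 to go: {0,4,6,7,9,10} 24  {0,4,7,8,9,10} 10  {3,5,6,8,9,10} 4  {4,6,7,8,9,10} 36  {5,6,7,8,9,10} 19
  7 to go: {0,4,6,7,8,9,10} 70  {2,3,5,6,8,9,10} 4  {3,5,6,7,8,9,10} 23  {4,5,6,7,8,9,10} 55
  8 to go: {0,4,5,6,7,8,9,10} 125  {1,2,3,5,6,8,9,10} 4  {2,3,5,6,7,8,9,10} 27  {3,4,5,6,7,8,9,10} 78
  9 to go: {0,3,4,5,6,7,8,9,10} 203  {1,2,3,5,6,7,8,9,10} 31  {2,3,4,5,6,7,8,9,10} 105
  if 0:d drops first: 136 orders
  if 1:c drops first: 308 orders
heap linearizations: 444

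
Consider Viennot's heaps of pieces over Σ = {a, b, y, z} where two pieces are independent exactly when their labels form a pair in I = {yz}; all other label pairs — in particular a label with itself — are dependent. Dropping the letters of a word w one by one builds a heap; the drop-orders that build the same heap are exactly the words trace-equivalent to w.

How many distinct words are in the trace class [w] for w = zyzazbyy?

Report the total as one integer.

3

0(z) covers ∅
1(y) covers ∅
2(z) covers 0:z
3(a) covers 1:y, 2:z
4(z) covers 3:a
5(b) covers 4:z
6(y) covers 5:b
7(y) covers 6:y
floor of heap: 0:z, 1:y
completions by unplaced set U, small U first (add the entries for U minus each lowest piece of U):
  |U|=1: {7}:1
  |U|=2: {6,7}:1
  |U|=3: {5,6,7}:1
  |U|=4: {4,5,6,7}:1
  |U|=5: {3,4,5,6,7}:1
  |U|=6: {1,3,4,5,6,7}:1  {2,3,4,5,6,7}:1
  start at 0(z): 2
  start at 1(y): 1
sum over floor = 3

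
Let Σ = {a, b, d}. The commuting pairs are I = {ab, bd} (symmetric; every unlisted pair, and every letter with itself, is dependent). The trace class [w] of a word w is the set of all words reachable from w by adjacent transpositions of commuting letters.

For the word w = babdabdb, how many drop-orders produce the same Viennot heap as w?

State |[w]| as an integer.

70

0(b) covers ∅
1(a) covers ∅
2(b) covers 0:b
3(d) covers 1:a
4(a) covers 3:d
5(b) covers 2:b
6(d) covers 4:a
7(b) covers 5:b
floor of heap: 0:b, 1:a
completions by unplaced set U, small U first (add the entries for U minus each lowest piece of U):
  |U|=1: {6}:1  {7}:1
  |U|=2: {4,6}:1  {5,7}:1  {6,7}:2
  |U|=3: {2,5,7}:1  {3,4,6}:1  {4,6,7}:3  {5,6,7}:3
  |U|=4: {0,2,5,7}:1  {1,3,4,6}:1  {2,5,6,7}:4  {3,4,6,7}:4  {4,5,6,7}:6
  |U|=5: {0,2,5,6,7}:5  {1,3,4,6,7}:5  {2,4,5,6,7}:10  {3,4,5,6,7}:10
  |U|=6: {0,2,4,5,6,7}:15  {1,3,4,5,6,7}:15  {2,3,4,5,6,7}:20
  start at 0(b): 35
  start at 1(a): 35
sum over floor = 70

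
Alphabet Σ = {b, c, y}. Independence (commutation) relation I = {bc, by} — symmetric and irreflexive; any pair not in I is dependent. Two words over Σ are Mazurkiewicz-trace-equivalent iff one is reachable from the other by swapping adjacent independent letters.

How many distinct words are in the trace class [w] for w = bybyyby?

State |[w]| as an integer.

piece 0:b — minimal
piece 1:y — minimal
piece 2:b rests on {0:b}
piece 3:y rests on {1:y}
piece 4:y rests on {3:y}
piece 5:b rests on {2:b}
piece 6:y rests on {4:y}
minimal pieces: {0:b, 1:y}
ways to finish when only these pieces remain (= sum over removing one remaining piece with nothing left below it):
  1 left: {5}→1  {6}→1
  2 left: {2,5}→1  {4,6}→1  {5,6}→2
  3 left: {0,2,5}→1  {2,5,6}→3  {3,4,6}→1  {4,5,6}→3
  4 left: {0,2,5,6}→4  {1,3,4,6}→1  {2,4,5,6}→6  {3,4,5,6}→4
  5 left: {0,2,4,5,6}→10  {1,3,4,5,6}→5  {2,3,4,5,6}→10
  placing 0:b first → 15 extensions
  placing 1:y first → 20 extensions
total linear extensions = 35

35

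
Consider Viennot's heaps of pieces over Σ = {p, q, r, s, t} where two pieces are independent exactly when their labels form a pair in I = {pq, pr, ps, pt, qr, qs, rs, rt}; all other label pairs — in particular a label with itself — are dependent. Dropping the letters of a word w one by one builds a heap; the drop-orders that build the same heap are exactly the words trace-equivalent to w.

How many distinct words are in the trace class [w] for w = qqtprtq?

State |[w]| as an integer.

42

#0=q has no predecessor
#1=q depends on [0:q]
#2=t depends on [1:q]
#3=p has no predecessor
#4=r has no predecessor
#5=t depends on [2:t]
#6=q depends on [5:t]
sources: [0:q, 3:p, 4:r]
N(rest) = Σ N(rest − s) over sources s of rest; N(one piece) = 1:
  size 1 → [3]=1  [4]=1  [6]=1
  size 2 → [3,4]=2  [3,6]=2  [4,6]=2  [5,6]=1
  size 3 → [2,5,6]=1  [3,4,6]=6  [3,5,6]=3  [4,5,6]=3
  size 4 → [1,2,5,6]=1  [2,3,5,6]=4  [2,4,5,6]=4  [3,4,5,6]=12
  size 5 → [0,1,2,5,6]=1  [1,2,3,5,6]=5  [1,2,4,5,6]=5  [2,3,4,5,6]=20
  first=0(q) contributes 30
  first=3(p) contributes 6
  first=4(r) contributes 6
|[w]| = 42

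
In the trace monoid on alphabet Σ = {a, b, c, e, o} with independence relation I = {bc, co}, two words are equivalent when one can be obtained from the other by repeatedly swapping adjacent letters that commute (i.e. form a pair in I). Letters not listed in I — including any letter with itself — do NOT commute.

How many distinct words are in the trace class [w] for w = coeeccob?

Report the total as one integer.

0(c) covers ∅
1(o) covers ∅
2(e) covers 0:c, 1:o
3(e) covers 2:e
4(c) covers 3:e
5(c) covers 4:c
6(o) covers 3:e
7(b) covers 6:o
floor of heap: 0:c, 1:o
completions by unplaced set U, small U first (add the entries for U minus each lowest piece of U):
  |U|=1: {5}:1  {7}:1
  |U|=2: {4,5}:1  {5,7}:2  {6,7}:1
  |U|=3: {4,5,7}:3  {5,6,7}:3
  |U|=4: {4,5,6,7}:6
  |U|=5: {3,4,5,6,7}:6
  |U|=6: {2,3,4,5,6,7}:6
  start at 0(c): 6
  start at 1(o): 6
sum over floor = 12

12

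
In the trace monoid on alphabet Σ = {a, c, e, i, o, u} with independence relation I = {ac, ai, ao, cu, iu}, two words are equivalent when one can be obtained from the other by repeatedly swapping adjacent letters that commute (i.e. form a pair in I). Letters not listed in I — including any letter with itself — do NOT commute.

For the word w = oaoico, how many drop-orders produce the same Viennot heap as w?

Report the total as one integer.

piece 0:o — minimal
piece 1:a — minimal
piece 2:o rests on {0:o}
piece 3:i rests on {2:o}
piece 4:c rests on {3:i}
piece 5:o rests on {4:c}
minimal pieces: {0:o, 1:a}
ways to finish when only these pieces remain (= sum over removing one remaining piece with nothing left below it):
  1 left: {1}→1  {5}→1
  2 left: {1,5}→2  {4,5}→1
  3 left: {1,4,5}→3  {3,4,5}→1
  4 left: {1,3,4,5}→4  {2,3,4,5}→1
  placing 0:o first → 5 extensions
  placing 1:a first → 1 extensions
total linear extensions = 6

6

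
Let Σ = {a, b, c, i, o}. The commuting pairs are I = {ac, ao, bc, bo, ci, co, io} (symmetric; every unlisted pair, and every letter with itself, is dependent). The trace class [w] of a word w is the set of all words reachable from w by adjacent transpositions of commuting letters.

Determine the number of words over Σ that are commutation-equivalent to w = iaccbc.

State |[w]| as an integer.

20

drop 0:i onto floor
drop 1:a onto {0:i}
drop 2:c onto floor
drop 3:c onto {2:c}
drop 4:b onto {1:a}
drop 5:c onto {3:c}
ground layer = {0:i, 2:c}
drop-orders for the pieces not yet dropped (sum over which currently-grounded one goes next):
  1 to go: {4} 1  {5} 1
  2 to go: {1,4} 1  {3,5} 1  {4,5} 2
  3 to go: {0,1,4} 1  {1,4,5} 3  {2,3,5} 1  {3,4,5} 3
  4 to go: {0,1,4,5} 4  {1,3,4,5} 6  {2,3,4,5} 4
  if 0:i drops first: 10 orders
  if 2:c drops first: 10 orders
heap linearizations: 20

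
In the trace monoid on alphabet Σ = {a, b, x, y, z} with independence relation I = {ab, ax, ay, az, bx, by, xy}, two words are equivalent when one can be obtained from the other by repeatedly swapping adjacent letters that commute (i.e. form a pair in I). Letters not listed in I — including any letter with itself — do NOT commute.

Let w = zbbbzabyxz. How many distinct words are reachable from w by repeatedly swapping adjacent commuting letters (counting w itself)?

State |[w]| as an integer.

0(z) covers ∅
1(b) covers 0:z
2(b) covers 1:b
3(b) covers 2:b
4(z) covers 3:b
5(a) covers ∅
6(b) covers 4:z
7(y) covers 4:z
8(x) covers 4:z
9(z) covers 6:b, 7:y, 8:x
floor of heap: 0:z, 5:a
completions by unplaced set U, small U first (add the entries for U minus each lowest piece of U):
  |U|=1: {5}:1  {9}:1
  |U|=2: {5,9}:2  {6,9}:1  {7,9}:1  {8,9}:1
  |U|=3: {5,6,9}:3  {5,7,9}:3  {5,8,9}:3  {6,7,9}:2  {6,8,9}:2  {7,8,9}:2
  |U|=4: {5,6,7,9}:8  {5,6,8,9}:8  {5,7,8,9}:8  {6,7,8,9}:6
  |U|=5: {4,6,7,8,9}:6  {5,6,7,8,9}:30
  |U|=6: {3,4,6,7,8,9}:6  {4,5,6,7,8,9}:36
  |U|=7: {2,3,4,6,7,8,9}:6  {3,4,5,6,7,8,9}:42
  |U|=8: {1,2,3,4,6,7,8,9}:6  {2,3,4,5,6,7,8,9}:48
  start at 0(z): 54
  start at 5(a): 6
sum over floor = 60

60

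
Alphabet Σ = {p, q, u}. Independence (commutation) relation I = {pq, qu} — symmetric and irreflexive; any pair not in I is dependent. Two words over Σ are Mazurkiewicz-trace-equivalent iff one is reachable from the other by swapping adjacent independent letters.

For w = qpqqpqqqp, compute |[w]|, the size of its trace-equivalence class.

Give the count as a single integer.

0(q) covers ∅
1(p) covers ∅
2(q) covers 0:q
3(q) covers 2:q
4(p) covers 1:p
5(q) covers 3:q
6(q) covers 5:q
7(q) covers 6:q
8(p) covers 4:p
floor of heap: 0:q, 1:p
completions by unplaced set U, small U first (add the entries for U minus each lowest piece of U):
  |U|=1: {7}:1  {8}:1
  |U|=2: {4,8}:1  {6,7}:1  {7,8}:2
  |U|=3: {1,4,8}:1  {4,7,8}:3  {5,6,7}:1  {6,7,8}:3
  |U|=4: {1,4,7,8}:4  {3,5,6,7}:1  {4,6,7,8}:6  {5,6,7,8}:4
  |U|=5: {1,4,6,7,8}:10  {2,3,5,6,7}:1  {3,5,6,7,8}:5  {4,5,6,7,8}:10
  |U|=6: {0,2,3,5,6,7}:1  {1,4,5,6,7,8}:20  {2,3,5,6,7,8}:6  {3,4,5,6,7,8}:15
  |U|=7: {0,2,3,5,6,7,8}:7  {1,3,4,5,6,7,8}:35  {2,3,4,5,6,7,8}:21
  start at 0(q): 56
  start at 1(p): 28
sum over floor = 84

84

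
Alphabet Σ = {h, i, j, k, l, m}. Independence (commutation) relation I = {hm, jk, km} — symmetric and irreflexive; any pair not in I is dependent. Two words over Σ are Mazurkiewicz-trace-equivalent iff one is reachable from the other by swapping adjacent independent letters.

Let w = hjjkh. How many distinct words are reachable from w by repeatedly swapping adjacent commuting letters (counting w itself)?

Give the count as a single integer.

piece 0:h — minimal
piece 1:j rests on {0:h}
piece 2:j rests on {1:j}
piece 3:k rests on {0:h}
piece 4:h rests on {2:j, 3:k}
minimal pieces: {0:h}
ways to finish when only these pieces remain (= sum over removing one remaining piece with nothing left below it):
  1 left: {4}→1
  2 left: {2,4}→1  {3,4}→1
  3 left: {1,2,4}→1  {2,3,4}→2
  placing 0:h first → 3 extensions

3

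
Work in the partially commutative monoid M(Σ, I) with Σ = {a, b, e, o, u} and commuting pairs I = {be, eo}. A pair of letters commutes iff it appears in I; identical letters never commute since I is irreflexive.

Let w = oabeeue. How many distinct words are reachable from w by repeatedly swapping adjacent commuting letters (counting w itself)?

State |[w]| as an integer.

0(o) covers ∅
1(a) covers 0:o
2(b) covers 1:a
3(e) covers 1:a
4(e) covers 3:e
5(u) covers 2:b, 4:e
6(e) covers 5:u
floor of heap: 0:o
completions by unplaced set U, small U first (add the entries for U minus each lowest piece of U):
  |U|=1: {6}:1
  |U|=2: {5,6}:1
  |U|=3: {2,5,6}:1  {4,5,6}:1
  |U|=4: {2,4,5,6}:2  {3,4,5,6}:1
  |U|=5: {2,3,4,5,6}:3
  start at 0(o): 3

3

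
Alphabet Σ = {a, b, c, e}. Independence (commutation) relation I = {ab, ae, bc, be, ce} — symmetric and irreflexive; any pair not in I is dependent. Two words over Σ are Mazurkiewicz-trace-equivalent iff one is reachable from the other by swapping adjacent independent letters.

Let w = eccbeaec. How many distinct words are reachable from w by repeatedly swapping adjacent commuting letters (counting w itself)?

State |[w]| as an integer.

drop 0:e onto floor
drop 1:c onto floor
drop 2:c onto {1:c}
drop 3:b onto floor
drop 4:e onto {0:e}
drop 5:a onto {2:c}
drop 6:e onto {4:e}
drop 7:c onto {5:a}
ground layer = {0:e, 1:c, 3:b}
drop-orders for the pieces not yet dropped (sum over which currently-grounded one goes next):
  1 to go: {3} 1  {6} 1  {7} 1
  2 to go: {3,6} 2  {3,7} 2  {4,6} 1  {5,7} 1  {6,7} 2
  3 to go: {0,4,6} 1  {2,5,7} 1  {3,4,6} 3  {3,5,7} 3  {3,6,7} 6  {4,6,7} 3  {5,6,7} 3
  4 to go: {0,3,4,6} 4  {0,4,6,7} 4  {1,2,5,7} 1  {2,3,5,7} 4  {2,5,6,7} 4  {3,4,6,7} 12  {3,5,6,7} 12  {4,5,6,7} 6
  5 to go: {0,3,4,6,7} 20  {0,4,5,6,7} 10  {1,2,3,5,7} 5  {1,2,5,6,7} 5  {2,3,5,6,7} 20  {2,4,5,6,7} 10  {3,4,5,6,7} 30
  6 to go: {0,2,4,5,6,7} 20  {0,3,4,5,6,7} 60  {1,2,3,5,6,7} 30  {1,2,4,5,6,7} 15  {2,3,4,5,6,7} 60
  if 0:e drops first: 105 orders
  if 1:c drops first: 140 orders
  if 3:b drops first: 35 orders
heap linearizations: 280

280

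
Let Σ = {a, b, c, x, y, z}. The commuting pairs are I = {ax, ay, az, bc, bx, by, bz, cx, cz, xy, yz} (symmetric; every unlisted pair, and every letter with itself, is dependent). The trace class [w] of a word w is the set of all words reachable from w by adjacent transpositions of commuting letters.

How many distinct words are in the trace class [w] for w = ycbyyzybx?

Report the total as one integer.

#0=y has no predecessor
#1=c depends on [0:y]
#2=b has no predecessor
#3=y depends on [1:c]
#4=y depends on [3:y]
#5=z has no predecessor
#6=y depends on [4:y]
#7=b depends on [2:b]
#8=x depends on [5:z]
sources: [0:y, 2:b, 5:z]
N(rest) = Σ N(rest − s) over sources s of rest; N(one piece) = 1:
  size 1 → [6]=1  [7]=1  [8]=1
  size 2 → [2,7]=1  [4,6]=1  [5,8]=1  [6,7]=2  [6,8]=2  [7,8]=2
  size 3 → [2,6,7]=3  [2,7,8]=3  [3,4,6]=1  [4,6,7]=3  [4,6,8]=3  [5,6,8]=3  [5,7,8]=3  [6,7,8]=6
  size 4 → [1,3,4,6]=1  [2,4,6,7]=6  [2,5,7,8]=6  [2,6,7,8]=12  [3,4,6,7]=4  [3,4,6,8]=4  [4,5,6,8]=6  [4,6,7,8]=12  [5,6,7,8]=12
  size 5 → [0,1,3,4,6]=1  [1,3,4,6,7]=5  [1,3,4,6,8]=5  [2,3,4,6,7]=10  [2,4,6,7,8]=30  [2,5,6,7,8]=30  [3,4,5,6,8]=10  [3,4,6,7,8]=20  [4,5,6,7,8]=30
  size 6 → [0,1,3,4,6,7]=6  [0,1,3,4,6,8]=6  [1,2,3,4,6,7]=15  [1,3,4,5,6,8]=15  [1,3,4,6,7,8]=30  [2,3,4,6,7,8]=60  [2,4,5,6,7,8]=90  [3,4,5,6,7,8]=60
  size 7 → [0,1,2,3,4,6,7]=21  [0,1,3,4,5,6,8]=21  [0,1,3,4,6,7,8]=42  [1,2,3,4,6,7,8]=105  [1,3,4,5,6,7,8]=105  [2,3,4,5,6,7,8]=210
  first=0(y) contributes 420
  first=2(b) contributes 168
  first=5(z) contributes 168
|[w]| = 756

756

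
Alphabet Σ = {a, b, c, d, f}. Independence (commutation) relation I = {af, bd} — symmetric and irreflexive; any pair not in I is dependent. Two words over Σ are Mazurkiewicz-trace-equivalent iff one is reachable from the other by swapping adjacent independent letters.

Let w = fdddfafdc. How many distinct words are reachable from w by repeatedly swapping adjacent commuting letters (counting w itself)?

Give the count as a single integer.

piece 0:f — minimal
piece 1:d rests on {0:f}
piece 2:d rests on {1:d}
piece 3:d rests on {2:d}
piece 4:f rests on {3:d}
piece 5:a rests on {3:d}
piece 6:f rests on {4:f}
piece 7:d rests on {5:a, 6:f}
piece 8:c rests on {7:d}
minimal pieces: {0:f}
ways to finish when only these pieces remain (= sum over removing one remaining piece with nothing left below it):
  1 left: {8}→1
  2 left: {7,8}→1
  3 left: {5,7,8}→1  {6,7,8}→1
  4 left: {4,6,7,8}→1  {5,6,7,8}→2
  5 left: {4,5,6,7,8}→3
  6 left: {3,4,5,6,7,8}→3
  7 left: {2,3,4,5,6,7,8}→3
  placing 0:f first → 3 extensions

3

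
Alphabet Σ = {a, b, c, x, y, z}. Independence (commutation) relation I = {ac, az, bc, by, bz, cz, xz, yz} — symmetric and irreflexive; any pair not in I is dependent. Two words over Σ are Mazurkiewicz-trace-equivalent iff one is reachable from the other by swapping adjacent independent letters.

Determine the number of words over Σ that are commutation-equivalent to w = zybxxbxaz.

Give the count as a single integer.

0(z) covers ∅
1(y) covers ∅
2(b) covers ∅
3(x) covers 1:y, 2:b
4(x) covers 3:x
5(b) covers 4:x
6(x) covers 5:b
7(a) covers 6:x
8(z) covers 0:z
floor of heap: 0:z, 1:y, 2:b
completions by unplaced set U, small U first (add the entries for U minus each lowest piece of U):
  |U|=1: {7}:1  {8}:1
  |U|=2: {0,8}:1  {6,7}:1  {7,8}:2
  |U|=3: {0,7,8}:3  {5,6,7}:1  {6,7,8}:3
  |U|=4: {0,6,7,8}:6  {4,5,6,7}:1  {5,6,7,8}:4
  |U|=5: {0,5,6,7,8}:10  {3,4,5,6,7}:1  {4,5,6,7,8}:5
  |U|=6: {0,4,5,6,7,8}:15  {1,3,4,5,6,7}:1  {2,3,4,5,6,7}:1  {3,4,5,6,7,8}:6
  |U|=7: {0,3,4,5,6,7,8}:21  {1,2,3,4,5,6,7}:2  {1,3,4,5,6,7,8}:7  {2,3,4,5,6,7,8}:7
  start at 0(z): 16
  start at 1(y): 28
  start at 2(b): 28
sum over floor = 72

72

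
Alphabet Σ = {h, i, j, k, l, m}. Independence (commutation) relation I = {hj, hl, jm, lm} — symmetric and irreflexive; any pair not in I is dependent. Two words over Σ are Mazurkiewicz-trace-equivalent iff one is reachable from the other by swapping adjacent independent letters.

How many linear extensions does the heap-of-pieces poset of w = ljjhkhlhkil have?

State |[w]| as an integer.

12

drop 0:l onto floor
drop 1:j onto {0:l}
drop 2:j onto {1:j}
drop 3:h onto floor
drop 4:k onto {2:j, 3:h}
drop 5:h onto {4:k}
drop 6:l onto {4:k}
drop 7:h onto {5:h}
drop 8:k onto {6:l, 7:h}
drop 9:i onto {8:k}
drop 10:l onto {9:i}
ground layer = {0:l, 3:h}
drop-orders for the pieces not yet dropped (sum over which currently-grounded one goes next):
  1 to go: {10} 1
  2 to go: {9,10} 1
  3 to go: {8,9,10} 1
  4 to go: {6,8,9,10} 1  {7,8,9,10} 1
  5 to go: {5,7,8,9,10} 1  {6,7,8,9,10} 2
  6 to go: {5,6,7,8,9,10} 3
  7 to go: {4,5,6,7,8,9,10} 3
  8 to go: {2,4,5,6,7,8,9,10} 3  {3,4,5,6,7,8,9,10} 3
  9 to go: {1,2,4,5,6,7,8,9,10} 3  {2,3,4,5,6,7,8,9,10} 6
  if 0:l drops first: 9 orders
  if 3:h drops first: 3 orders
heap linearizations: 12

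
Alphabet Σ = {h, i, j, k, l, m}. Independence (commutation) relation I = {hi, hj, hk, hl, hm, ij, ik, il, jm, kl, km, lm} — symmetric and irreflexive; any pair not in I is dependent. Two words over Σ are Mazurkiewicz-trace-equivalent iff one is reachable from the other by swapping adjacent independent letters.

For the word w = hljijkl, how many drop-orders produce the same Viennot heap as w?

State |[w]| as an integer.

84

piece 0:h — minimal
piece 1:l — minimal
piece 2:j rests on {1:l}
piece 3:i — minimal
piece 4:j rests on {2:j}
piece 5:k rests on {4:j}
piece 6:l rests on {4:j}
minimal pieces: {0:h, 1:l, 3:i}
ways to finish when only these pieces remain (= sum over removing one remaining piece with nothing left below it):
  1 left: {0}→1  {3}→1  {5}→1  {6}→1
  2 left: {0,3}→2  {0,5}→2  {0,6}→2  {3,5}→2  {3,6}→2  {5,6}→2
  3 left: {0,3,5}→6  {0,3,6}→6  {0,5,6}→6  {3,5,6}→6  {4,5,6}→2
  4 left: {0,3,5,6}→24  {0,4,5,6}→8  {2,4,5,6}→2  {3,4,5,6}→8
  5 left: {0,2,4,5,6}→10  {0,3,4,5,6}→40  {1,2,4,5,6}→2  {2,3,4,5,6}→10
  placing 0:h first → 12 extensions
  placing 1:l first → 60 extensions
  placing 3:i first → 12 extensions
total linear extensions = 84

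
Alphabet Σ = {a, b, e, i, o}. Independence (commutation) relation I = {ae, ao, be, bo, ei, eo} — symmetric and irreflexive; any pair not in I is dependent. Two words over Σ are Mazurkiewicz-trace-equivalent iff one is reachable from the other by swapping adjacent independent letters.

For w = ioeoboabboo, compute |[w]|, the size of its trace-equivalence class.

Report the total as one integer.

piece 0:i — minimal
piece 1:o rests on {0:i}
piece 2:e — minimal
piece 3:o rests on {1:o}
piece 4:b rests on {0:i}
piece 5:o rests on {3:o}
piece 6:a rests on {4:b}
piece 7:b rests on {6:a}
piece 8:b rests on {7:b}
piece 9:o rests on {5:o}
piece 10:o rests on {9:o}
minimal pieces: {0:i, 2:e}
ways to finish when only these pieces remain (= sum over removing one remaining piece with nothing left below it):
  1 left: {2}→1  {8}→1  {10}→1
  2 left: {2,8}→2  {2,10}→2  {7,8}→1  {8,10}→2  {9,10}→1
  3 left: {2,7,8}→3  {2,8,10}→6  {2,9,10}→3  {5,9,10}→1  {6,7,8}→1  {7,8,10}→3  {8,9,10}→3
  4 left: {2,5,9,10}→4  {2,6,7,8}→4  {2,7,8,10}→12  {2,8,9,10}→12  {3,5,9,10}→1  {4,6,7,8}→1  {5,8,9,10}→4  {6,7,8,10}→4  {7,8,9,10}→6
  5 left: {1,3,5,9,10}→1  {2,3,5,9,10}→5  {2,4,6,7,8}→5  {2,5,8,9,10}→20  {2,6,7,8,10}→20  {2,7,8,9,10}→30  {3,5,8,9,10}→5  {4,6,7,8,10}→5  {5,7,8,9,10}→10  {6,7,8,9,10}→10
  6 left: {1,2,3,5,9,10}→6  {1,3,5,8,9,10}→6  {2,3,5,8,9,10}→30  {2,4,6,7,8,10}→30  {2,5,7,8,9,10}→60  {2,6,7,8,9,10}→60  {3,5,7,8,9,10}→15  {4,6,7,8,9,10}→15  {5,6,7,8,9,10}→20
  7 left: {1,2,3,5,8,9,10}→42  {1,3,5,7,8,9,10}→21  {2,3,5,7,8,9,10}→105  {2,4,6,7,8,9,10}→105  {2,5,6,7,8,9,10}→140  {3,5,6,7,8,9,10}→35  {4,5,6,7,8,9,10}→35
  8 left: {1,2,3,5,7,8,9,10}→168  {1,3,5,6,7,8,9,10}→56  {2,3,5,6,7,8,9,10}→280  {2,4,5,6,7,8,9,10}→280  {3,4,5,6,7,8,9,10}→70
  9 left: {1,2,3,5,6,7,8,9,10}→504  {1,3,4,5,6,7,8,9,10}→126  {2,3,4,5,6,7,8,9,10}→630
  placing 0:i first → 1260 extensions
  placing 2:e first → 126 extensions
total linear extensions = 1386

1386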